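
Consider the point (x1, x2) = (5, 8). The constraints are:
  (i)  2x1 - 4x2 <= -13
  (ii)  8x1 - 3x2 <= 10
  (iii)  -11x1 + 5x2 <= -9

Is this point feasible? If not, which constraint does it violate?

not feasible — violates (ii)

Constraint (ii): 8x1 - 3x2 = 16, which is not ≤ 10. All other constraints are satisfied.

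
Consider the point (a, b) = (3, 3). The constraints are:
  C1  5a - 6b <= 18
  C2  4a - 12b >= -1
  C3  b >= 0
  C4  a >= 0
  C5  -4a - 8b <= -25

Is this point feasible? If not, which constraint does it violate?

not feasible — violates C2

Constraint C2: 4a - 12b = -24, which is not ≥ -1. All other constraints are satisfied.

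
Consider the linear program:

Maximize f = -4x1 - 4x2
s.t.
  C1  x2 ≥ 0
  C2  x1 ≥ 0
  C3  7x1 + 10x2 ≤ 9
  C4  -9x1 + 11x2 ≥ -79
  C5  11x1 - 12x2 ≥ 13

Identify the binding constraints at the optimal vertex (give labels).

C1 and C5

Vertices and f = -4x1 - 4x2:
  (9/7, 0) → f = -36/7
  (13/11, 0) → f = -52/11
  (119/97, 4/97) → f = -492/97

The maximum is at (13/11, 0). Substituting into each constraint, equality holds for C1 and C5; the remaining constraints have slack.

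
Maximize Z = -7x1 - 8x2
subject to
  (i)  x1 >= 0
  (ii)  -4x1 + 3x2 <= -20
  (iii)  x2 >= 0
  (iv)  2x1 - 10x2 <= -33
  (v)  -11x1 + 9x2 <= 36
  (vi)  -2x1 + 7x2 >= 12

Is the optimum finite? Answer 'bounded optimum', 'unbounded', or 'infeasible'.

bounded optimum

Feasible corners and Z = -7x1 - 8x2:
  (299/34, 86/17) → Z = -3469/34
  (96, 364/3) → Z = -4928/3
  (37/2, 7) → Z = -371/2
The feasible region has finitely many vertices and no improving ray; the maximum is -3469/34 at (299/34, 86/17).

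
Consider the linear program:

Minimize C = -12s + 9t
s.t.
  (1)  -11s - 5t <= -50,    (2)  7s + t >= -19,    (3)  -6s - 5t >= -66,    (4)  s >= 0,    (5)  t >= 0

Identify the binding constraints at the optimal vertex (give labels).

(3) and (5)

Feasible corners and C = -12s + 9t:
  (0, 10) → C = 90
  (50/11, 0) → C = -600/11
  (0, 66/5) → C = 594/5
  (11, 0) → C = -132

The minimum is at (11, 0). Substituting into each constraint, equality holds for (3) and (5); the remaining constraints have slack.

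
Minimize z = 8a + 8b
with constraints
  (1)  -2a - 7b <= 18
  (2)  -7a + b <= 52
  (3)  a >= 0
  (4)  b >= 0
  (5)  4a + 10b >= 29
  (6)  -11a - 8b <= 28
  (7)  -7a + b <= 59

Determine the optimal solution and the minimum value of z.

Vertices and z = 8a + 8b:
  (0, 52) → z = 416
  (0, 29/10) → z = 116/5
  (29/4, 0) → z = 58
The feasible region is unbounded (it extends along (1, 7), (1, 0)), but z strictly increases along every unbounded feasible direction, so there is no improving ray and the minimum is attained at a vertex.

At the optimal vertex, a = 0 and 4a + 10b = 29.
Solving simultaneously gives a = 0, b = 29/10.

a = 0, b = 29/10, minimum z = 116/5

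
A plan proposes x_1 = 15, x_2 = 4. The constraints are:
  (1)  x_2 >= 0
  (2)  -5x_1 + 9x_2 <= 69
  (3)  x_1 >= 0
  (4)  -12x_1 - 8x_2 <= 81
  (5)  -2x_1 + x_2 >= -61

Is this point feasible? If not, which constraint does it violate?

(1): 4 ≥ 0 ✓
(2): -39 ≤ 69 ✓
(3): 15 ≥ 0 ✓
(4): -212 ≤ 81 ✓
(5): -26 ≥ -61 ✓

feasible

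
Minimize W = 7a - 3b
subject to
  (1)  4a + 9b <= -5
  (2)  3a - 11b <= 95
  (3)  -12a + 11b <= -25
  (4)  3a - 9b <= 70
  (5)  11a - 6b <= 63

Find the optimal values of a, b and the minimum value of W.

Extreme points and W = 7a - 3b:
  (85/76, -20/19) → W = 835/76
  (179/41, -307/123) → W = 1560/41
  (-109/15, -51/5) → W = -304/15
  (49/27, -581/81) → W = 308/9

a = -109/15, b = -51/5, minimum W = -304/15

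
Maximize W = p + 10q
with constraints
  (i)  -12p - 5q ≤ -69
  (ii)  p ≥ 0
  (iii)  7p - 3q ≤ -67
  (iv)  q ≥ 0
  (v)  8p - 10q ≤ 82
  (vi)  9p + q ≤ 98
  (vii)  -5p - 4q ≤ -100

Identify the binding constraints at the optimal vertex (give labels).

(ii) and (vi)

Vertices and W = p + 10q:
  (0, 98) → W = 980
  (0, 25) → W = 250
  (227/34, 1289/34) → W = 13117/34
  (32/43, 1035/43) → W = 10382/43

The maximum is at (0, 98). Substituting into each constraint, equality holds for (ii) and (vi); the remaining constraints have slack.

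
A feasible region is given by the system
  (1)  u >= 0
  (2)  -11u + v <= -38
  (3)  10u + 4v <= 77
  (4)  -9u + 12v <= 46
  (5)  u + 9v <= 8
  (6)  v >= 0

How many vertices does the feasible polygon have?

Intersecting each pair of boundary lines and keeping only the points that satisfy every inequality leaves:
  (7/2, 1/2)
  (38/11, 0)
  (661/86, 3/86)
  (77/10, 0)

4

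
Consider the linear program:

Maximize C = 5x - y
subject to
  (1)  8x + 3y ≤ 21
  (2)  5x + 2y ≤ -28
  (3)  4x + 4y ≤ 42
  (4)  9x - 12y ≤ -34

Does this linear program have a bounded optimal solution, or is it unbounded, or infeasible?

bounded optimum

Feasible corners and C = 5x - y:
  (-49/3, 161/6) → C = -217/2
  (-202/39, -41/39) → C = -323/13
The feasible region has finitely many vertices and no improving ray; the maximum is -323/13 at (-202/39, -41/39).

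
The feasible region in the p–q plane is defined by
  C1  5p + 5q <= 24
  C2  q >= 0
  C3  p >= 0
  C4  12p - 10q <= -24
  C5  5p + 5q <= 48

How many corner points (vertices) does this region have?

3

Of the 9 pairwise boundary intersections, those satisfying every inequality are:
  (0, 24/5)
  (12/11, 204/55)
  (0, 12/5)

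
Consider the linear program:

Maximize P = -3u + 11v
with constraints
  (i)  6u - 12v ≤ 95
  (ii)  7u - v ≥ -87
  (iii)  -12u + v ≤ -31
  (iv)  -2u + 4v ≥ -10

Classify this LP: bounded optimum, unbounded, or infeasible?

From the feasible point (118/5, 1261/5), moving in the direction (4, 2) keeps every constraint satisfied while P increases without bound.

unbounded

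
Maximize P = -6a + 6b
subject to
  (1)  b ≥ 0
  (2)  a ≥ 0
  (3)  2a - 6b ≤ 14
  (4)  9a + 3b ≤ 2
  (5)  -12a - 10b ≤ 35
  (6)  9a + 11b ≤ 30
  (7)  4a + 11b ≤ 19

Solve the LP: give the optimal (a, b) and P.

The optimum lies where a = 0 and 9a + 3b = 2.
Solving simultaneously gives a = 0, b = 2/3.

a = 0, b = 2/3, maximum P = 4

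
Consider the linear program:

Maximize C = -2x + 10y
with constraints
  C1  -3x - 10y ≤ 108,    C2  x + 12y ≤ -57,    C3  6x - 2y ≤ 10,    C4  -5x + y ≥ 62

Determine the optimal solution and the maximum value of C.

Vertices and C = -2x + 10y:
  (-363/13, -63/26) → C = 411/13
  (-728/53, -354/53) → C = -2084/53
  (-801/61, -223/61) → C = -628/61

x = -363/13, y = -63/26, maximum C = 411/13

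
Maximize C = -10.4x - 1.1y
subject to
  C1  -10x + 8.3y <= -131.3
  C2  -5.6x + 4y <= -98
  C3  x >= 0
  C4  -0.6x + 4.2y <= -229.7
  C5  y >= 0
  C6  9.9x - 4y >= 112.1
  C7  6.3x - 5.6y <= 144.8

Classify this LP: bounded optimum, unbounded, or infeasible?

infeasible

The boundaries -10x + 8.3y = -131.3 and -5.6x + 4y = -98 meet at (7205/162, 3059/81), but that point violates -0.6x + 4.2y ≤ -229.7. Every candidate vertex is excluded by some other constraint, so the feasible region is empty.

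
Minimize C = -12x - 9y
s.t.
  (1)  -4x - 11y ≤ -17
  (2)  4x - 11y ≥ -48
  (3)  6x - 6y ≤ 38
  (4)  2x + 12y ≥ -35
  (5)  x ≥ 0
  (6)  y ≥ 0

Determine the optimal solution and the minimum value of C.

Vertices and C = -12x - 9y:
  (0, 17/11) → C = -153/11
  (17/4, 0) → C = -51
  (353/21, 220/21) → C = -296
  (0, 48/11) → C = -432/11
  (19/3, 0) → C = -76

x = 353/21, y = 220/21, minimum C = -296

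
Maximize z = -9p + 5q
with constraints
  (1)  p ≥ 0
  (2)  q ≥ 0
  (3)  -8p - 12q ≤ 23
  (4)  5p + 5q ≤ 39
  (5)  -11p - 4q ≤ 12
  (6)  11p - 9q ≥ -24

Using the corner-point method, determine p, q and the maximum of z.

Corner points and z = -9p + 5q:
  (0, 0) → z = 0
  (0, 8/3) → z = 40/3
  (39/5, 0) → z = -351/5
  (231/100, 549/100) → z = 333/50

At the optimal vertex, p = 0 and 11p - 9q = -24.
Solving simultaneously gives p = 0, q = 8/3.

p = 0, q = 8/3, maximum z = 40/3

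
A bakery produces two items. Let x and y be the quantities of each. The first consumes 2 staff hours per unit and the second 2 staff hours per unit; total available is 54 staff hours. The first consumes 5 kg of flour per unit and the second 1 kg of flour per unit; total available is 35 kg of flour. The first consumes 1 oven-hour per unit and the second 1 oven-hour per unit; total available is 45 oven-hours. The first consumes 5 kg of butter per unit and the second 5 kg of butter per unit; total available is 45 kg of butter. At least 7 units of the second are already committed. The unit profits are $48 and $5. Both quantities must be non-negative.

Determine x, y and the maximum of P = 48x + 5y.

x = 2, y = 7, maximum P = 131

Corner points and P = 48x + 5y:
  (0, 9) → P = 45
  (0, 7) → P = 35
  (2, 7) → P = 131

The binding constraints are 5x + 5y = 45 and y = 7.
Solving simultaneously gives x = 2, y = 7.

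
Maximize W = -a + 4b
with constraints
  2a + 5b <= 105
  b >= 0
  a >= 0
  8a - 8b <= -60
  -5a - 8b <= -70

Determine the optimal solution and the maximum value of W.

Extreme points and W = -a + 4b:
  (0, 21) → W = 84
  (135/14, 120/7) → W = 825/14
  (0, 35/4) → W = 35
  (10/13, 215/26) → W = 420/13

The binding constraints are 2a + 5b = 105 and a = 0.
Solving simultaneously gives a = 0, b = 21.

a = 0, b = 21, maximum W = 84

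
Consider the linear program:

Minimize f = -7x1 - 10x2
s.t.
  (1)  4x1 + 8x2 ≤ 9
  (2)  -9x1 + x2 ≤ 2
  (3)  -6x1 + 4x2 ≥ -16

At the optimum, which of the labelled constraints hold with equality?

(1) and (3)

Vertices and f = -7x1 - 10x2:
  (-7/76, 89/76) → f = -841/76
  (41/16, -5/32) → f = -131/8
  (-4/5, -26/5) → f = 288/5

The minimum is at (41/16, -5/32). Substituting into each constraint, equality holds for (1) and (3); the remaining constraints have slack.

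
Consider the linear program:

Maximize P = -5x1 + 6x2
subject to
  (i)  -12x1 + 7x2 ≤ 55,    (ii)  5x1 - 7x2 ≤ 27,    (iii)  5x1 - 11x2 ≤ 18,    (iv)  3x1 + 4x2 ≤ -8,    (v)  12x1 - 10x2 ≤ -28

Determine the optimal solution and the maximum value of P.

x1 = -4, x2 = 1, maximum P = 26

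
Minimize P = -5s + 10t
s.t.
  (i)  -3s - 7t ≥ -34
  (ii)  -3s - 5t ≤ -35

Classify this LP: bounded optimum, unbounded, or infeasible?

unbounded

From the feasible point (25/2, -1/2), moving in the direction (5, -3) keeps every constraint satisfied while P decreases without bound.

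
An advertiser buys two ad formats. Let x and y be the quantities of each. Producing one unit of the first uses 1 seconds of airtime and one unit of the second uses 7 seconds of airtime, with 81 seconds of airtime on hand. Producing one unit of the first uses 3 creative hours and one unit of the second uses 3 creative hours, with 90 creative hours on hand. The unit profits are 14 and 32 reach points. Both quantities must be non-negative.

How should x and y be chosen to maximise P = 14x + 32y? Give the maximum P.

x = 43/2, y = 17/2, maximum P = 573

Extreme points and P = 14x + 32y:
  (0, 0) → P = 0
  (0, 81/7) → P = 2592/7
  (30, 0) → P = 420
  (43/2, 17/2) → P = 573

At the optimal vertex, x + 7y = 81 and 3x + 3y = 90.
Solving simultaneously gives x = 43/2, y = 17/2.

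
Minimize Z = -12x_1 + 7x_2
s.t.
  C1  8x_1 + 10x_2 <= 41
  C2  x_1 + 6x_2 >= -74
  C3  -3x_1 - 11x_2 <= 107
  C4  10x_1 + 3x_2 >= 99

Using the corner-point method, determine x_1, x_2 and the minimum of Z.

Feasible corners and Z = -12x_1 + 7x_2:
  (493/19, -633/38) → Z = -16263/38
  (867/76, -191/38) → Z = -6539/38
  (172/7, -115/7) → Z = -2869/7
  (1410/101, -1367/101) → Z = -26489/101

At the optimal vertex, 8x_1 + 10x_2 = 41 and x_1 + 6x_2 = -74.
Solving simultaneously gives x_1 = 493/19, x_2 = -633/38.

x_1 = 493/19, x_2 = -633/38, minimum Z = -16263/38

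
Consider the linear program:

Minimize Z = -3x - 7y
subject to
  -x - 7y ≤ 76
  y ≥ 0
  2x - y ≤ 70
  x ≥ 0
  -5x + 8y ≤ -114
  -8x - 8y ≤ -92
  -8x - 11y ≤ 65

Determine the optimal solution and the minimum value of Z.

x = 446/11, y = 122/11, minimum Z = -2192/11

Vertices and Z = -3x - 7y:
  (35, 0) → Z = -105
  (114/5, 0) → Z = -342/5
  (446/11, 122/11) → Z = -2192/11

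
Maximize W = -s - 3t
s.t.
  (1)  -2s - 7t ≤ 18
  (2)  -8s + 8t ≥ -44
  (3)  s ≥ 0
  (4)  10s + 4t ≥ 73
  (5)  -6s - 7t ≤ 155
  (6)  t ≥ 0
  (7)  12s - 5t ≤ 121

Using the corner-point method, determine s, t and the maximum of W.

Extreme points and W = -s - 3t:
  (95/14, 9/7) → W = -149/14
  (187/14, 55/7) → W = -517/14
  (0, 73/4) → W = -219/4
The feasible region is unbounded (it extends along (0, 1), (5, 12)), but W strictly decreases along every unbounded feasible direction, so there is no improving ray and the maximum is attained at a vertex.

s = 95/14, t = 9/7, maximum W = -149/14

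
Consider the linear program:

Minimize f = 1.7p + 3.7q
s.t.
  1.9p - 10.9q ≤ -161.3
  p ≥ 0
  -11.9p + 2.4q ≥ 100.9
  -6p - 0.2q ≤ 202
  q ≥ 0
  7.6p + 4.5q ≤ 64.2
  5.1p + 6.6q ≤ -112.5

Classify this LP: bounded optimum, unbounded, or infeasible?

The boundaries 1.9p - 10.9q = -161.3 and -6p - 0.2q = 202 meet at (-111703/3289, 29200/3289), but that point violates p ≥ 0. Every candidate vertex is excluded by some other constraint, so the feasible region is empty.

infeasible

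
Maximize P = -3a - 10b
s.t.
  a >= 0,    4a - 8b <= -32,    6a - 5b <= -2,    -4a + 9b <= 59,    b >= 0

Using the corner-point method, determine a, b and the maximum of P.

Feasible corners and P = -3a - 10b:
  (0, 4) → P = -40
  (0, 59/9) → P = -590/9
  (36/7, 46/7) → P = -568/7
  (277/34, 173/17) → P = -4291/34

The optimum lies where a = 0 and 4a - 8b = -32.
Solving simultaneously gives a = 0, b = 4.

a = 0, b = 4, maximum P = -40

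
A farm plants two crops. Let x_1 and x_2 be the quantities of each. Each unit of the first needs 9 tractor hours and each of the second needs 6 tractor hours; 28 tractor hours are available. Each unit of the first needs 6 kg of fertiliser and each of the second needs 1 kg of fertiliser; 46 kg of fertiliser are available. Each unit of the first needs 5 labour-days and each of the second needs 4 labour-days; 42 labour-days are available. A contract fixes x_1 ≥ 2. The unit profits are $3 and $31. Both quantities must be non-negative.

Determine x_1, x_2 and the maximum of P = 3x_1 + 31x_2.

x_1 = 2, x_2 = 5/3, maximum P = 173/3

Feasible corners and P = 3x_1 + 31x_2:
  (28/9, 0) → P = 28/3
  (2, 0) → P = 6
  (2, 5/3) → P = 173/3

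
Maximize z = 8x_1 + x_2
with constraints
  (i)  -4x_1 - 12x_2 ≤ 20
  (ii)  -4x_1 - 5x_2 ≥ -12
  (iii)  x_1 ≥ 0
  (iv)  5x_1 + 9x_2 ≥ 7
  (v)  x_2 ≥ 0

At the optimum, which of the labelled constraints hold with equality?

Corner points and z = 8x_1 + x_2:
  (0, 12/5) → z = 12/5
  (3, 0) → z = 24
  (0, 7/9) → z = 7/9
  (7/5, 0) → z = 56/5

The maximum is at (3, 0). Substituting into each constraint, equality holds for (ii) and (v); the remaining constraints have slack.

(ii) and (v)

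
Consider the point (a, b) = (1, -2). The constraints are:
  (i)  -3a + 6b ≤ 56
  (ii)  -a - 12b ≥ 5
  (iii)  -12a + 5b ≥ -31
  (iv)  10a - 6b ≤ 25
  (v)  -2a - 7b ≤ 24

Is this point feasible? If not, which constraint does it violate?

(i): -15 ≤ 56 ✓
(ii): 23 ≥ 5 ✓
(iii): -22 ≥ -31 ✓
(iv): 22 ≤ 25 ✓
(v): 12 ≤ 24 ✓

feasible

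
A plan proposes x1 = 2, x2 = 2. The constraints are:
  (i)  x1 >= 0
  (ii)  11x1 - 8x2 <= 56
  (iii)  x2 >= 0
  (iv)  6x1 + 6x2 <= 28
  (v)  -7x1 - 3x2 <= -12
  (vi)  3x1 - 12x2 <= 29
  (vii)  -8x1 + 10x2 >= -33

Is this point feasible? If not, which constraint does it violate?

feasible

(i): 2 ≥ 0 ✓
(ii): 6 ≤ 56 ✓
(iii): 2 ≥ 0 ✓
(iv): 24 ≤ 28 ✓
(v): -20 ≤ -12 ✓
(vi): -18 ≤ 29 ✓
(vii): 4 ≥ -33 ✓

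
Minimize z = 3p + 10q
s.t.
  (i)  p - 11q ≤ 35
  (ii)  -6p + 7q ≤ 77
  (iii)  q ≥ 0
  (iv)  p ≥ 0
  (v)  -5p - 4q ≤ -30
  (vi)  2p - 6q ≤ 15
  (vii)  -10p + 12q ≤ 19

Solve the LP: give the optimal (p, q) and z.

p = 6, q = 0, minimum z = 18

Feasible corners and z = 3p + 10q:
  (6, 0) → z = 18
  (15/2, 0) → z = 45/2
  (71/25, 79/20) → z = 2401/50
The feasible region is unbounded (it extends along (3, 1), (6, 5)), but z strictly increases along every unbounded feasible direction, so there is no improving ray and the minimum is attained at a vertex.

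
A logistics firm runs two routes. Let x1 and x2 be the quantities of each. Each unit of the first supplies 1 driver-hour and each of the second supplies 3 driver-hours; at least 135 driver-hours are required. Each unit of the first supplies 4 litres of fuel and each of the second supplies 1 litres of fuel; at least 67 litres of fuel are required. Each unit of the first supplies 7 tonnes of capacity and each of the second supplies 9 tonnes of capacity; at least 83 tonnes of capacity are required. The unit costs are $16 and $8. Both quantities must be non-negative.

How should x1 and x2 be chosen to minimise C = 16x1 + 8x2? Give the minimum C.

Corner points and C = 16x1 + 8x2:
  (0, 67) → C = 536
  (135, 0) → C = 2160
  (6, 43) → C = 440
The feasible region is unbounded (it extends along (0, 1), (1, 0)), but C strictly increases along every unbounded feasible direction, so there is no improving ray and the minimum is attained at a vertex.

The binding constraints are x1 + 3x2 = 135 and 4x1 + x2 = 67.
Solving simultaneously gives x1 = 6, x2 = 43.

x1 = 6, x2 = 43, minimum C = 440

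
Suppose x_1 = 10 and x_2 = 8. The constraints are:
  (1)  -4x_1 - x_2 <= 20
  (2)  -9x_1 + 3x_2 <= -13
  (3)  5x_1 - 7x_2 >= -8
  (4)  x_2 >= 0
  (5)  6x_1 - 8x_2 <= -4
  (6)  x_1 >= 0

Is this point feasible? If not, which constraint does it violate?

feasible

(1): -48 ≤ 20 ✓
(2): -66 ≤ -13 ✓
(3): -6 ≥ -8 ✓
(4): 8 ≥ 0 ✓
(5): -4 ≤ -4 ✓
(6): 10 ≥ 0 ✓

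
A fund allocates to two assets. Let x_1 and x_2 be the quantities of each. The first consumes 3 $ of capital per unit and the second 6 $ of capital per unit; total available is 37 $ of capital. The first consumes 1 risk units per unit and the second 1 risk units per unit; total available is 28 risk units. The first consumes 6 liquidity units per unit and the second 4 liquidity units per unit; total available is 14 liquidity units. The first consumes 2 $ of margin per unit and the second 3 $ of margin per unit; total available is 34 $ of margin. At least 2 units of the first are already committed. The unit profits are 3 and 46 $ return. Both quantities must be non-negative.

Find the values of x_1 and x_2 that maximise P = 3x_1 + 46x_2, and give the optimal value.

x_1 = 2, x_2 = 1/2, maximum P = 29

Feasible corners and P = 3x_1 + 46x_2:
  (7/3, 0) → P = 7
  (2, 0) → P = 6
  (2, 1/2) → P = 29

At the optimal vertex, 6x_1 + 4x_2 = 14 and x_1 = 2.
Solving simultaneously gives x_1 = 2, x_2 = 1/2.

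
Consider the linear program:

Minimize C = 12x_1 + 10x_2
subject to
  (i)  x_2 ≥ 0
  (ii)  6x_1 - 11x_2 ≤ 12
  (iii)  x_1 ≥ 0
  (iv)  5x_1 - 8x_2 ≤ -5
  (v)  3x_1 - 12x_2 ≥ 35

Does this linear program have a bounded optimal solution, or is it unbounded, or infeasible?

The boundaries x_1 = 0 and 5x_1 - 8x_2 = -5 meet at (0, 5/8), but that point violates 3x_1 - 12x_2 ≥ 35. Every candidate vertex is excluded by some other constraint, so the feasible region is empty.

infeasible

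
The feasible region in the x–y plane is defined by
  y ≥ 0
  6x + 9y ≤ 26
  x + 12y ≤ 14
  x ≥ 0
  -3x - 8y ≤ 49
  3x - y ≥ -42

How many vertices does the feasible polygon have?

4

Intersecting each pair of boundary lines and keeping only the points that satisfy every inequality leaves:
  (13/3, 0)
  (0, 0)
  (62/21, 58/63)
  (0, 7/6)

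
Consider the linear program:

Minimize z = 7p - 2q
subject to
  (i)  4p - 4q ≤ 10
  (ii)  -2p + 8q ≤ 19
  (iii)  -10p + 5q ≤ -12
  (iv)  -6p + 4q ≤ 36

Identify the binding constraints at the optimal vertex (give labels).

(i) and (iii)

Vertices and z = 7p - 2q:
  (13/2, 4) → z = 75/2
  (-1/10, -13/5) → z = 9/2
  (191/70, 107/35) → z = 909/70

The minimum is at (-1/10, -13/5). Substituting into each constraint, equality holds for (i) and (iii); the remaining constraints have slack.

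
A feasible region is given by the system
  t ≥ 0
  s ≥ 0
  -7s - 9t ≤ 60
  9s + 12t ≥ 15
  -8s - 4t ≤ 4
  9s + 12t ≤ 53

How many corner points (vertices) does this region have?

Pairwise boundary intersections that survive every other constraint:
  (5/3, 0)
  (53/9, 0)
  (0, 5/4)
  (0, 53/12)

4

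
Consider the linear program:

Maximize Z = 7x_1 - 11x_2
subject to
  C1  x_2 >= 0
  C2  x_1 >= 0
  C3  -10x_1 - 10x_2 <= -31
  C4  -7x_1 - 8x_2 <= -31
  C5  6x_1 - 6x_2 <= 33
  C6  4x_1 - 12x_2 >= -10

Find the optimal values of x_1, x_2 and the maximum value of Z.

x_1 = 11/2, x_2 = 0, maximum Z = 77/2

Vertices and Z = 7x_1 - 11x_2:
  (31/7, 0) → Z = 31
  (11/2, 0) → Z = 77/2
  (73/29, 97/58) → Z = -45/58
  (19/2, 4) → Z = 45/2

At the optimal vertex, x_2 = 0 and 6x_1 - 6x_2 = 33.
Solving simultaneously gives x_1 = 11/2, x_2 = 0.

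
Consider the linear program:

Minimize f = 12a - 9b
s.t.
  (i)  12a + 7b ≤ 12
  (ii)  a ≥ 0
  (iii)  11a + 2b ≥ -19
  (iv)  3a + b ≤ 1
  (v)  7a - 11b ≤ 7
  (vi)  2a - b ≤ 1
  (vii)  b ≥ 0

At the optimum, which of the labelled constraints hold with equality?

(ii) and (iv)

Extreme points and f = 12a - 9b:
  (0, 1) → f = -9
  (0, 0) → f = 0
  (1/3, 0) → f = 4

The minimum is at (0, 1). Substituting into each constraint, equality holds for (ii) and (iv); the remaining constraints have slack.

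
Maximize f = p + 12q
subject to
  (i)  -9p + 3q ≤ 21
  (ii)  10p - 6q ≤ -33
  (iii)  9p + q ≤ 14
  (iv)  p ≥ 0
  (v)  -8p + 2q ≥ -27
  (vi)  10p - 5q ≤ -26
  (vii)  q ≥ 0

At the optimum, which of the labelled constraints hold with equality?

Feasible corners and f = p + 12q:
  (7/12, 35/4) → f = 1267/12
  (0, 7) → f = 84
  (51/64, 437/64) → f = 5295/64
  (0, 11/2) → f = 66

The maximum is at (7/12, 35/4). Substituting into each constraint, equality holds for (i) and (iii); the remaining constraints have slack.

(i) and (iii)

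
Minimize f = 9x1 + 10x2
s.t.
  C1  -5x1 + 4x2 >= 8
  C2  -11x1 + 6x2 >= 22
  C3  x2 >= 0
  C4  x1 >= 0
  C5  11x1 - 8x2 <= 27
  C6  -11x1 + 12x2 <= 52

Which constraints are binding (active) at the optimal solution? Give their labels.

Vertices and f = 9x1 + 10x2:
  (0, 11/3) → f = 110/3
  (8/11, 5) → f = 622/11
  (0, 13/3) → f = 130/3

The minimum is at (0, 11/3). Substituting into each constraint, equality holds for C2 and C4; the remaining constraints have slack.

C2 and C4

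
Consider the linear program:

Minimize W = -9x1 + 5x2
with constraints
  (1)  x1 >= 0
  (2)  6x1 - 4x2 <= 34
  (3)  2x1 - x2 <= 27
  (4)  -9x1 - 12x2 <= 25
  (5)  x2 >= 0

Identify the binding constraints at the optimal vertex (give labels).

(2) and (3)

Vertices and W = -9x1 + 5x2:
  (0, 0) → W = 0
  (37, 47) → W = -98
  (17/3, 0) → W = -51
The feasible region is unbounded (it extends along (0, 1), (1, 2)), but W strictly increases along every unbounded feasible direction, so there is no improving ray and the minimum is attained at a vertex.

The minimum is at (37, 47). Substituting into each constraint, equality holds for (2) and (3); the remaining constraints have slack.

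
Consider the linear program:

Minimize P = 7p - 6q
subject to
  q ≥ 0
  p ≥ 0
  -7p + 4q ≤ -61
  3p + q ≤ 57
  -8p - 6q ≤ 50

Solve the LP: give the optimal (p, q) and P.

Feasible corners and P = 7p - 6q:
  (61/7, 0) → P = 61
  (19, 0) → P = 133
  (289/19, 216/19) → P = 727/19

At the optimal vertex, -7p + 4q = -61 and 3p + q = 57.
Solving simultaneously gives p = 289/19, q = 216/19.

p = 289/19, q = 216/19, minimum P = 727/19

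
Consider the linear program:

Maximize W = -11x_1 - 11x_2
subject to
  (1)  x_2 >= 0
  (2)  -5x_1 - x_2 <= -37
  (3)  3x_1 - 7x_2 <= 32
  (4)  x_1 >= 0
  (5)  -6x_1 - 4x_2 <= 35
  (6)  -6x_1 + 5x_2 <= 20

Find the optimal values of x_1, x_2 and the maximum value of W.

The feasible region is unbounded (it extends along (7, 3), (5, 6)), but W strictly decreases along every unbounded feasible direction, so there is no improving ray and the maximum is attained at a vertex.

x_1 = 37/5, x_2 = 0, maximum W = -407/5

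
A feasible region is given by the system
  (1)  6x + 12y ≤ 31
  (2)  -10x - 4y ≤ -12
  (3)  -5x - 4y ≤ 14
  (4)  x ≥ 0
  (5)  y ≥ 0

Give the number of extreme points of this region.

Pairwise boundary intersections that survive every other constraint:
  (5/24, 119/48)
  (31/6, 0)
  (6/5, 0)

3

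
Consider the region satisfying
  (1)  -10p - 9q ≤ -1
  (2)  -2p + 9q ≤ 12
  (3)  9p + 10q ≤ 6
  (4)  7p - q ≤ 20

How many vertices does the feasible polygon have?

The feasible vertices (each the meet of two boundaries and inside every other half-plane) are:
  (-11/12, 61/54)
  (181/73, -193/73)
  (-66/101, 120/101)
  (206/79, -138/79)

4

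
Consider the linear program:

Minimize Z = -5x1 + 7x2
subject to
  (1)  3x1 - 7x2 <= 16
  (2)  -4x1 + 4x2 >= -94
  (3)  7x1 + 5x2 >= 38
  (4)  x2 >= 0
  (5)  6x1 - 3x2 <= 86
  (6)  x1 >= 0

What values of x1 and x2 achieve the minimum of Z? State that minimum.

x1 = 554/33, x2 = 54/11, minimum Z = -1636/33

Feasible corners and Z = -5x1 + 7x2:
  (173/32, 1/32) → Z = -429/16
  (554/33, 54/11) → Z = -1636/33
  (0, 38/5) → Z = 266/5
The feasible region is unbounded (it extends along (0, 1), (1, 2)), but Z strictly increases along every unbounded feasible direction, so there is no improving ray and the minimum is attained at a vertex.

The binding constraints are 3x1 - 7x2 = 16 and 6x1 - 3x2 = 86.
Solving simultaneously gives x1 = 554/33, x2 = 54/11.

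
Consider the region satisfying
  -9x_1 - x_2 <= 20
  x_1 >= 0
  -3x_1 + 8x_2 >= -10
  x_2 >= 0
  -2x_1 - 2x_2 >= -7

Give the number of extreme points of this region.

The feasible vertices (each the meet of two boundaries and inside every other half-plane) are:
  (0, 0)
  (0, 7/2)
  (10/3, 0)
  (38/11, 1/22)

4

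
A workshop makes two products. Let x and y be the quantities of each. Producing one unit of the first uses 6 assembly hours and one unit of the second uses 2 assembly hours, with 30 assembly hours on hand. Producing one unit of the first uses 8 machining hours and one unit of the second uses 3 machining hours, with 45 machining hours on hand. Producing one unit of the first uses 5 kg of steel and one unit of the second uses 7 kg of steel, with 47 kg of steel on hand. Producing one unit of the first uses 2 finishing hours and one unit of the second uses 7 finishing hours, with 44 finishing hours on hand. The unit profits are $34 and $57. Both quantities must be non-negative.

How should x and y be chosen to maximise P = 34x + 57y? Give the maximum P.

Corner points and P = 34x + 57y:
  (0, 0) → P = 0
  (0, 44/7) → P = 2508/7
  (5, 0) → P = 170
  (29/8, 33/8) → P = 2867/8
  (1, 6) → P = 376

The binding constraints are 5x + 7y = 47 and 2x + 7y = 44.
Solving simultaneously gives x = 1, y = 6.

x = 1, y = 6, maximum P = 376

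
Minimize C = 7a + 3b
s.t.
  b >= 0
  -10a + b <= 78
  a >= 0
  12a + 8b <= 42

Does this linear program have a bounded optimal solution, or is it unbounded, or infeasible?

bounded optimum

Corner points and C = 7a + 3b:
  (0, 0) → C = 0
  (7/2, 0) → C = 49/2
  (0, 21/4) → C = 63/4
The feasible region has finitely many vertices and no improving ray; the minimum is 0 at (0, 0).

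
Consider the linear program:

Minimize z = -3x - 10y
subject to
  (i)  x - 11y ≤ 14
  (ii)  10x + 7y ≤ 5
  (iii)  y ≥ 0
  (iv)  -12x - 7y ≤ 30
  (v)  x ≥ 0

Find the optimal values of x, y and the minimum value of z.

x = 0, y = 5/7, minimum z = -50/7

Corner points and z = -3x - 10y:
  (1/2, 0) → z = -3/2
  (0, 5/7) → z = -50/7
  (0, 0) → z = 0

The binding constraints are 10x + 7y = 5 and x = 0.
Solving simultaneously gives x = 0, y = 5/7.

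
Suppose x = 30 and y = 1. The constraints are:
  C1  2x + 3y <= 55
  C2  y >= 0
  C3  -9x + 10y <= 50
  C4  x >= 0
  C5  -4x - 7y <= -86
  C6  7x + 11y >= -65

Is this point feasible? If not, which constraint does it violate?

Constraint C1: 2x + 3y = 63, which is not ≤ 55. All other constraints are satisfied.

not feasible — violates C1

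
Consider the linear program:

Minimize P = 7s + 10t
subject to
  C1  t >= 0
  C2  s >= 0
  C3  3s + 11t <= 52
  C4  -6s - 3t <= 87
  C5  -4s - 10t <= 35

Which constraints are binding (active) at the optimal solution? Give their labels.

C1 and C2

Extreme points and P = 7s + 10t:
  (0, 0) → P = 0
  (52/3, 0) → P = 364/3
  (0, 52/11) → P = 520/11

The minimum is at (0, 0). Substituting into each constraint, equality holds for C1 and C2; the remaining constraints have slack.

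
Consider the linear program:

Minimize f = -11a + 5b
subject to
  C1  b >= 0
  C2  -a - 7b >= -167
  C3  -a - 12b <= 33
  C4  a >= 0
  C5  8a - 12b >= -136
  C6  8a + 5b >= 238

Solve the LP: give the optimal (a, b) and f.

Vertices and f = -11a + 5b:
  (167, 0) → f = -1837
  (119/4, 0) → f = -1309/4
  (277/17, 366/17) → f = -1217/17

The optimum lies where b = 0 and -a - 7b = -167.
Solving simultaneously gives a = 167, b = 0.

a = 167, b = 0, minimum f = -1837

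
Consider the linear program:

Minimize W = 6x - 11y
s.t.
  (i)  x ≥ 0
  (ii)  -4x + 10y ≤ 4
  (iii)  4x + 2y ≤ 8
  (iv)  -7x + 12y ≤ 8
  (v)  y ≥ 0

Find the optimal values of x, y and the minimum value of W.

x = 0, y = 2/5, minimum W = -22/5

Corner points and W = 6x - 11y:
  (0, 2/5) → W = -22/5
  (0, 0) → W = 0
  (3/2, 1) → W = -2
  (2, 0) → W = 12

The optimum lies where x = 0 and -4x + 10y = 4.
Solving simultaneously gives x = 0, y = 2/5.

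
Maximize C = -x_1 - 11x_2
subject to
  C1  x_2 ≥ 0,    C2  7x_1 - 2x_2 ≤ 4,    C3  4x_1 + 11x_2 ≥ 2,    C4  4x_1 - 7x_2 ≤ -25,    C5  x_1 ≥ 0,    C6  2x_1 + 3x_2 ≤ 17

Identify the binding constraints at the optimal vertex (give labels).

C4 and C5

Corner points and C = -x_1 - 11x_2:
  (0, 25/7) → C = -275/7
  (22/13, 59/13) → C = -671/13
  (0, 17/3) → C = -187/3

The maximum is at (0, 25/7). Substituting into each constraint, equality holds for C4 and C5; the remaining constraints have slack.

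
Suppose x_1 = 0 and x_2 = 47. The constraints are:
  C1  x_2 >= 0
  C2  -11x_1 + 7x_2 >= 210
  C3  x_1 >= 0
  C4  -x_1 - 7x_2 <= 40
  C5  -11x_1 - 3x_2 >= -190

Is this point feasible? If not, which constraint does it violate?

C1: 47 ≥ 0 ✓
C2: 329 ≥ 210 ✓
C3: 0 ≥ 0 ✓
C4: -329 ≤ 40 ✓
C5: -141 ≥ -190 ✓

feasible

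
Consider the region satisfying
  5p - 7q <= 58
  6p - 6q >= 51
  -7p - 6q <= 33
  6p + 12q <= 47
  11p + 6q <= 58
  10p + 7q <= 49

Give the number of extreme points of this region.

Pairwise boundary intersections that survive every other constraint:
  (117/79, -571/79)
  (754/107, -348/107)
  (18/13, -185/26)
  (217/34, -36/17)
  (112/17, -41/17)

5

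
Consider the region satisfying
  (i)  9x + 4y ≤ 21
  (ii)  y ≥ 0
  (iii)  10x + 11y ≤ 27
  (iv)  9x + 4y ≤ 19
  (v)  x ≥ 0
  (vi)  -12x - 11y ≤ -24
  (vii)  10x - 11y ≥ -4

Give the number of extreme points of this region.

5

Intersecting each pair of boundary lines and keeping only the points that satisfy every inequality leaves:
  (19/9, 0)
  (2, 0)
  (101/59, 53/59)
  (23/20, 31/22)
  (10/11, 144/121)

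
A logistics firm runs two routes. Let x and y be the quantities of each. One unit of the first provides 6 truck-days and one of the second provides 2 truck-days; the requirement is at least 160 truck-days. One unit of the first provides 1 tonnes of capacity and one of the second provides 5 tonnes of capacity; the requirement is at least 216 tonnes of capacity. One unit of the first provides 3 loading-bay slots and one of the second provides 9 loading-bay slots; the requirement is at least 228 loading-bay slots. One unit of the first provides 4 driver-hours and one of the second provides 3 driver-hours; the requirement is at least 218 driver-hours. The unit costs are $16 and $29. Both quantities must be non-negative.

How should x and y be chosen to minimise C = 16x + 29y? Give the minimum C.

x = 26, y = 38, minimum C = 1518

Feasible corners and C = 16x + 29y:
  (0, 80) → C = 2320
  (216, 0) → C = 3456
  (22/5, 334/5) → C = 10038/5
  (26, 38) → C = 1518
The feasible region is unbounded (it extends along (0, 1), (1, 0)), but C strictly increases along every unbounded feasible direction, so there is no improving ray and the minimum is attained at a vertex.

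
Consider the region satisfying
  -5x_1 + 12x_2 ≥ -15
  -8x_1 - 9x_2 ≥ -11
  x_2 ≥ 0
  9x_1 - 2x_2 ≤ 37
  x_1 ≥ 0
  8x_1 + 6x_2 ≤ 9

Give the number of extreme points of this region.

Pairwise boundary intersections that survive every other constraint:
  (0, 11/9)
  (5/8, 2/3)
  (0, 0)
  (9/8, 0)

4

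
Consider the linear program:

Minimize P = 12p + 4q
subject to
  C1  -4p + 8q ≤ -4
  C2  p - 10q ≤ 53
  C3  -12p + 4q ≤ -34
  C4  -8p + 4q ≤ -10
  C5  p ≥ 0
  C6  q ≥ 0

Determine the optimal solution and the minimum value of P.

Extreme points and P = 12p + 4q:
  (16/5, 11/10) → P = 214/5
  (53, 0) → P = 636
  (17/6, 0) → P = 34
The feasible region is unbounded (it extends along (2, 1), (10, 1)), but P strictly increases along every unbounded feasible direction, so there is no improving ray and the minimum is attained at a vertex.

p = 17/6, q = 0, minimum P = 34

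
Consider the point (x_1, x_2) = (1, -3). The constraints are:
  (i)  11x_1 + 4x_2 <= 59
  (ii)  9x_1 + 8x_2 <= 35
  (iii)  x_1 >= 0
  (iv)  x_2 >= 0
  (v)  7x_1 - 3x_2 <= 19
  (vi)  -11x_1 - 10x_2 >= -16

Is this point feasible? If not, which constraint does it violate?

Constraint (iv): x_2 = -3, which is not ≥ 0. All other constraints are satisfied.

not feasible — violates (iv)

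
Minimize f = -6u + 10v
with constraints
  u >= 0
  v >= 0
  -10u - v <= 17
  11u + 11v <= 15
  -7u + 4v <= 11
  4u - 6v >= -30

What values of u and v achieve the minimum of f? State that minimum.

u = 15/11, v = 0, minimum f = -90/11

Feasible corners and f = -6u + 10v:
  (0, 0) → f = 0
  (0, 15/11) → f = 150/11
  (15/11, 0) → f = -90/11

The optimum lies where v = 0 and 11u + 11v = 15.
Solving simultaneously gives u = 15/11, v = 0.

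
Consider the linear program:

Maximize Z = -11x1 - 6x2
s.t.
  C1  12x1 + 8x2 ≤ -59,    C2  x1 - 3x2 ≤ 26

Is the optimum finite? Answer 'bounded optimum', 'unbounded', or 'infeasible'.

unbounded

From the feasible point (31/44, -371/44), moving in the direction (-8, 12) keeps every constraint satisfied while Z increases without bound.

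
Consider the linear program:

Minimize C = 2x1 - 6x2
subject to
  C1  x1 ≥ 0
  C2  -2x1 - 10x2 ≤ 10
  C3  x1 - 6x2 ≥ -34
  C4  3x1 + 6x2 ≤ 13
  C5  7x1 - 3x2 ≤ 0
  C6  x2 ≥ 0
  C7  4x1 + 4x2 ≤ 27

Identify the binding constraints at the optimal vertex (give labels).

Extreme points and C = 2x1 - 6x2:
  (0, 13/6) → C = -13
  (0, 0) → C = 0
  (13/17, 91/51) → C = -156/17

The minimum is at (0, 13/6). Substituting into each constraint, equality holds for C1 and C4; the remaining constraints have slack.

C1 and C4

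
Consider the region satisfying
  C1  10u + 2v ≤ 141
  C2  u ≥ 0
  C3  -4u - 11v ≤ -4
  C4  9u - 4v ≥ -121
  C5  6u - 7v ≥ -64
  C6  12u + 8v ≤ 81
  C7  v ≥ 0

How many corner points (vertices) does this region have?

5

Pairwise boundary intersections that survive every other constraint:
  (0, 4/11)
  (0, 64/7)
  (1, 0)
  (5/12, 19/2)
  (27/4, 0)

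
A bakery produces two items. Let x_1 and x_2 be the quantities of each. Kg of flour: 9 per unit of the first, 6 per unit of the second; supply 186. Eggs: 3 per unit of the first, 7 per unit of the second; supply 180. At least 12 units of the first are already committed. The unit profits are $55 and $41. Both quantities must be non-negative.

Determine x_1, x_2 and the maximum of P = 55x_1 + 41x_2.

x_1 = 12, x_2 = 13, maximum P = 1193

Vertices and P = 55x_1 + 41x_2:
  (62/3, 0) → P = 3410/3
  (12, 0) → P = 660
  (12, 13) → P = 1193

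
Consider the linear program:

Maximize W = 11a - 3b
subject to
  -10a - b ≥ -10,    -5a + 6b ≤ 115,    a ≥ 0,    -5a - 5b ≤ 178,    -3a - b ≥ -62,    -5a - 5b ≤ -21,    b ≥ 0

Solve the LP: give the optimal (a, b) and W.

a = 29/45, b = 32/9, maximum W = -161/45

Corner points and W = 11a - 3b:
  (0, 10) → W = -30
  (29/45, 32/9) → W = -161/45
  (0, 21/5) → W = -63/5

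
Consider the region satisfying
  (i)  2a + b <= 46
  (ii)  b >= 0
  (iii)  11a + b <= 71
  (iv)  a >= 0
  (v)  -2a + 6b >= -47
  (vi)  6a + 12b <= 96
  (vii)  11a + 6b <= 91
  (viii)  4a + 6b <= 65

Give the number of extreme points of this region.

5

Pairwise boundary intersections that survive every other constraint:
  (71/11, 0)
  (0, 0)
  (67/11, 4)
  (0, 8)
  (43/8, 85/16)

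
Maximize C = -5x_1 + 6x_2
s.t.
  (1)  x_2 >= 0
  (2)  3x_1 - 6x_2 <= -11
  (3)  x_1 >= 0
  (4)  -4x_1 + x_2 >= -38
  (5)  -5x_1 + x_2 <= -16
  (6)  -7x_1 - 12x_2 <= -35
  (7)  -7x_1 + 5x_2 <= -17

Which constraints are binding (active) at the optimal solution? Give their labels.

(4) and (7)

Extreme points and C = -5x_1 + 6x_2:
  (239/21, 158/21) → C = -247/21
  (157/27, 128/27) → C = -17/27
  (173/13, 198/13) → C = 323/13

The maximum is at (173/13, 198/13). Substituting into each constraint, equality holds for (4) and (7); the remaining constraints have slack.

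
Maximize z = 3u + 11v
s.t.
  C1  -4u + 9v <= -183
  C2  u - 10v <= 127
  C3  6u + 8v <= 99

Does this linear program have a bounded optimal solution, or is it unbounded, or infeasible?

Feasible corners and z = 3u + 11v:
  (687/31, -325/31) → z = -1514/31
  (2355/86, -351/43) → z = -657/86
  (59/2, -39/4) → z = -75/4
The feasible region has finitely many vertices and no improving ray; the maximum is -657/86 at (2355/86, -351/43).

bounded optimum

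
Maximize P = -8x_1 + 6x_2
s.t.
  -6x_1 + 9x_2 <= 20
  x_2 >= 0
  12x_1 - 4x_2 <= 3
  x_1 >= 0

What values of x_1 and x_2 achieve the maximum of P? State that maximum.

x_1 = 0, x_2 = 20/9, maximum P = 40/3

Vertices and P = -8x_1 + 6x_2:
  (107/84, 43/14) → P = 173/21
  (0, 20/9) → P = 40/3
  (1/4, 0) → P = -2
  (0, 0) → P = 0

The binding constraints are -6x_1 + 9x_2 = 20 and x_1 = 0.
Solving simultaneously gives x_1 = 0, x_2 = 20/9.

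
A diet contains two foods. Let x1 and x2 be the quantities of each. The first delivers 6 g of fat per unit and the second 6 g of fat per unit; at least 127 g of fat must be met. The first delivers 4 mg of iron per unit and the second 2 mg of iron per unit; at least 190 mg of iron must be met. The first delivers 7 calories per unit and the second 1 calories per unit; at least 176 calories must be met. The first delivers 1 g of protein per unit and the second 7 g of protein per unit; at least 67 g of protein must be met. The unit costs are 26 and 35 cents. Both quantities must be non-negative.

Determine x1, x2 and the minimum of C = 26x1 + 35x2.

x1 = 46, x2 = 3, minimum C = 1301

The feasible region is unbounded (it extends along (0, 1), (1, 0)), but C strictly increases along every unbounded feasible direction, so there is no improving ray and the minimum is attained at a vertex.

The optimum lies where 4x1 + 2x2 = 190 and x1 + 7x2 = 67.
Solving simultaneously gives x1 = 46, x2 = 3.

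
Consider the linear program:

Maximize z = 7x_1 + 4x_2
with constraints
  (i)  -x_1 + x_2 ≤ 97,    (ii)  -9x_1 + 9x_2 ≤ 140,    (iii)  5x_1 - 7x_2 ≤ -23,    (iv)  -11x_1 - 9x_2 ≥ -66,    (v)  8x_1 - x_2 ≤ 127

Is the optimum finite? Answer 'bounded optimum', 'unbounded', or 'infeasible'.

bounded optimum

Vertices and z = 7x_1 + 4x_2:
  (-773/18, -493/18) → z = -2461/6
  (-37/10, 1067/90) → z = 1937/90
  (255/122, 583/122) → z = 4117/122
The feasible region has finitely many vertices and no improving ray; the maximum is 4117/122 at (255/122, 583/122).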